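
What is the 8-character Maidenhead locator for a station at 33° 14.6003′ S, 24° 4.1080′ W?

HF76xs11

Offset from 180°W / 90°S: lon 155.93153°, lat 56.75666°.
Field: 155.93153/20 → 7 → H, 56.75666/10 → 5 → F; chars HF.
Square: 15.93153/2 → 7, 6.75666/1 → 6; chars 76.
Subsquare: 1.93153/0.0833333 → 23 → x, 0.75666/0.0416667 → 18 → s; chars xs.
Extended square: 0.01487/0.00833333 → 1, 0.00666/0.00416667 → 1; chars 11.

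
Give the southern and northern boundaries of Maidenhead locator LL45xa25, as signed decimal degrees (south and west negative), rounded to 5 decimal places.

Field L=11, L=11: +11·20° lon, +11·10° lat → SW at lon 40°, lat 20°.
Square 4, 5: +4·2° lon, +5·1° lat → SW at lon 48°, lat 25°.
Subsquare x=23, a=0: +23·0.0833333° lon, +0·0.0416667° lat → SW at lon 49.9167°, lat 25°.
Extended square 2, 5: +2·0.00833333° lon, +5·0.00416667° lat → SW at lon 49.9333°, lat 25.0208°.
Cell spans 0.00833333° lon × 0.00416667° lat.
south 25.02083, north 25.02500.

25.02083, 25.02500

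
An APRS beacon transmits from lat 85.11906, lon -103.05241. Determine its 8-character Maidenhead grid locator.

DR85lc38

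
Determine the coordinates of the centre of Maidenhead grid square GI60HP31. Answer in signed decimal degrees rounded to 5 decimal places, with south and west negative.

Field G=6, I=8: +6·20° lon, +8·10° lat → SW at lon -60°, lat -10°.
Square 6, 0: +6·2° lon, +0·1° lat → SW at lon -48°, lat -10°.
Subsquare h=7, p=15: +7·0.0833333° lon, +15·0.0416667° lat → SW at lon -47.4167°, lat -9.375°.
Extended square 3, 1: +3·0.00833333° lon, +1·0.00416667° lat → SW at lon -47.3917°, lat -9.37083°.
Cell spans 0.00833333° lon × 0.00416667° lat. Centre is SW corner plus half of each.
latitude -9.36875, longitude -47.38750.

-9.36875, -47.38750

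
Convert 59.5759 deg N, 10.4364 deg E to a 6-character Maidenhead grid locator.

JO59fn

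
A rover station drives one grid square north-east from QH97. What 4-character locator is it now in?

RH08

Longitude square 9; +1 → 10, wraps to 0, carry into field.
Longitude field Q = 16; +1 → 17 = R.
Latitude square 7; +1 → 8.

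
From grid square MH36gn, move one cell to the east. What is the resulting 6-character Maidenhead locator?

MH36hn

Longitude subsquare g = 6; +1 → 7 = h.
The latitude characters are unchanged.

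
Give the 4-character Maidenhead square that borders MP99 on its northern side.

MQ90

Latitude square 9; +1 → 10, wraps to 0, carry into field.
Latitude field P = 15; +1 → 16 = Q.
The longitude characters are unchanged.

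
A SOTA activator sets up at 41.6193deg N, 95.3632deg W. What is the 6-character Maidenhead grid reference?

EN21ho

Shift to the Maidenhead origin (180°W, 90°S): lon 84.6368, lat 131.6193.
Field: lon ⌊84.6368/20⌋ = 4 → E; lat ⌊131.6193/10⌋ = 13 → N.
Square: lon ⌊4.6368/2⌋ = 2; lat ⌊1.6193/1⌋ = 1.
Subsquare: lon ⌊0.6368/0.0833333⌋ = 7 → h; lat ⌊0.6193/0.0416667⌋ = 14 → o.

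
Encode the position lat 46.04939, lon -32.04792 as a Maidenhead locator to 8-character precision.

Offset from 180°W / 90°S: lon 147.95208°, lat 136.04939°.
Field: lon ⌊147.95208/20⌋ = 7 → H; lat ⌊136.04939/10⌋ = 13 → N.
Square: lon ⌊7.95208/2⌋ = 3; lat ⌊6.04939/1⌋ = 6.
Subsquare: lon ⌊1.95208/0.0833333⌋ = 23 → x; lat ⌊0.04939/0.0416667⌋ = 1 → b.
Extended square: lon ⌊0.03541/0.00833333⌋ = 4; lat ⌊0.00772/0.00416667⌋ = 1.

HN36xb41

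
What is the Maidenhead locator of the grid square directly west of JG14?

JG04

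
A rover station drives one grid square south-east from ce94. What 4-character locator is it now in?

Longitude square 9; +1 → 10, wraps to 0, carry into field.
Longitude field C = 2; +1 → 3 = D.
Latitude square 4; −1 → 3.

DE03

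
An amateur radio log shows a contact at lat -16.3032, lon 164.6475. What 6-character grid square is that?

Add 180° to longitude and 90° to latitude: 344.6475, 73.6968.
Field (20°×10°, letters A–R): 344.6475/20 → 17 → R, 73.6968/10 → 7 → H; chars RH.
Square (2°×1°, digits 0–9): 4.6475/2 → 2, 3.6968/1 → 3; chars 23.
Subsquare (5′×2.5′, letters a–x): 0.6475/0.0833333 → 7 → h, 0.6968/0.0416667 → 16 → q; chars hq.

RH23hq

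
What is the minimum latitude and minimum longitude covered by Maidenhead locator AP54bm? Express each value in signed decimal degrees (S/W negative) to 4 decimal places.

64.5000, -169.9167

Field A=0, P=15: +0·20° lon, +15·10° lat → SW at lon -180°, lat 60°.
Square 5, 4: +5·2° lon, +4·1° lat → SW at lon -170°, lat 64°.
Subsquare b=1, m=12: +1·0.0833333° lon, +12·0.0416667° lat → SW at lon -169.917°, lat 64.5°.
latitude 64.5000, longitude -169.9167.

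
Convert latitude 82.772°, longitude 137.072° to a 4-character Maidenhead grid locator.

Add 180° to longitude and 90° to latitude: 317.07, 172.77.
Field: 317.07/20 → 15 → P, 172.77/10 → 17 → R; chars PR.
Square: 17.07/2 → 8, 2.77/1 → 2; chars 82.

PR82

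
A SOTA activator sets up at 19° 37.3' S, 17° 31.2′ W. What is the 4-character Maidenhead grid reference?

Offset from 180°W / 90°S: lon 162.48°, lat 70.38°.
Field (20°×10°, letters A–R): 162.48/20 → 8 → I, 70.38/10 → 7 → H; chars IH.
Square (2°×1°, digits 0–9): 2.48/2 → 1, 0.38/1 → 0; chars 10.

IH10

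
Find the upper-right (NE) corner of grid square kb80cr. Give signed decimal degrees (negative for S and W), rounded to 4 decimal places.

Field K=10, B=1: +10·20° lon, +1·10° lat → SW at lon 20°, lat -80°.
Square 8, 0: +8·2° lon, +0·1° lat → SW at lon 36°, lat -80°.
Subsquare c=2, r=17: +2·0.0833333° lon, +17·0.0416667° lat → SW at lon 36.1667°, lat -79.2917°.
Cell spans 0.0833333° lon × 0.0416667° lat. NE corner is SW corner plus one full cell.
latitude -79.2500, longitude 36.2500.

-79.2500, 36.2500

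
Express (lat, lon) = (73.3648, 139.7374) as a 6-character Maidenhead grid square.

PQ93ui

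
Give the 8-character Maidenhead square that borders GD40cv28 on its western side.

GD40cv18

Longitude extended square 2; −1 → 1.
The latitude characters are unchanged.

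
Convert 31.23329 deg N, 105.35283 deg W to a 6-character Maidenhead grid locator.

Offset from 180°W / 90°S: lon 74.6472°, lat 121.2333°.
Field: 74.6472/20 → 3 → D, 121.2333/10 → 12 → M; chars DM.
Square: 14.6472/2 → 7, 1.2333/1 → 1; chars 71.
Subsquare: 0.6472/0.0833333 → 7 → h, 0.2333/0.0416667 → 5 → f; chars hf.

DM71hf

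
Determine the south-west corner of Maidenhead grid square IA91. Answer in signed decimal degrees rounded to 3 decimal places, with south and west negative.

Field I=8, A=0: +8·20° lon, +0·10° lat → SW at lon -20°, lat -90°.
Square 9, 1: +9·2° lon, +1·1° lat → SW at lon -2°, lat -89°.
latitude -89.000, longitude -2.000.

-89.000, -2.000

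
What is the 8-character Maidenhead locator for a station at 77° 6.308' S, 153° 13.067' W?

BB32jv34

Shift to the Maidenhead origin (180°W, 90°S): lon 26.78222, lat 12.89487.
Field (20°×10°, letters A–R): 26.78222/20 → 1 → B, 12.89487/10 → 1 → B; chars BB.
Square (2°×1°, digits 0–9): 6.78222/2 → 3, 2.89487/1 → 2; chars 32.
Subsquare (5′×2.5′, letters a–x): 0.78222/0.0833333 → 9 → j, 0.89487/0.0416667 → 21 → v; chars jv.
Extended square (30″×15″, digits 0–9): 0.03222/0.00833333 → 3, 0.01987/0.00416667 → 4; chars 34.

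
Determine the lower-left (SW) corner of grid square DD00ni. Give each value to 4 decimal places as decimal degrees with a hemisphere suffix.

59.6667° S, 118.9167° W

Field D=3, D=3: +3·20° lon, +3·10° lat → SW at lon -120°, lat -60°.
Square 0, 0: +0·2° lon, +0·1° lat → SW at lon -120°, lat -60°.
Subsquare n=13, i=8: +13·0.0833333° lon, +8·0.0416667° lat → SW at lon -118.917°, lat -59.6667°.
latitude 59.6667° S, longitude 118.9167° W.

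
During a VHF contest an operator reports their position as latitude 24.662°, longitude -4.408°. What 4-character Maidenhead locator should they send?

Add 180° to longitude and 90° to latitude: 175.59, 114.66.
Field: 175.59/20 → 8 → I, 114.66/10 → 11 → L; chars IL.
Square: 15.59/2 → 7, 4.66/1 → 4; chars 74.

IL74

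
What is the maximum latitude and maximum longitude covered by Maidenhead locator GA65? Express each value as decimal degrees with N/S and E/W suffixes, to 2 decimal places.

84.00° S, 46.00° W

Field G=6, A=0: +6·20° lon, +0·10° lat → SW at lon -60°, lat -90°.
Square 6, 5: +6·2° lon, +5·1° lat → SW at lon -48°, lat -85°.
Cell spans 2° lon × 1° lat. NE corner is SW corner plus one full cell.
latitude 84.00° S, longitude 46.00° W.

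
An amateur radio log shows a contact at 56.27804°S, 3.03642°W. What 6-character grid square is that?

Add 180° to longitude and 90° to latitude: 176.9636, 33.7220.
Field: 176.9636/20 → 8 → I, 33.7220/10 → 3 → D; chars ID.
Square: 16.9636/2 → 8, 3.7220/1 → 3; chars 83.
Subsquare: 0.9636/0.0833333 → 11 → l, 0.7220/0.0416667 → 17 → r; chars lr.

ID83lr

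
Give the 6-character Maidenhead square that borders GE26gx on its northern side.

Latitude subsquare x = 23; +1 → 24, wraps to 0 = a, carry into square.
Latitude square 6; +1 → 7.
The longitude characters are unchanged.

GE27ga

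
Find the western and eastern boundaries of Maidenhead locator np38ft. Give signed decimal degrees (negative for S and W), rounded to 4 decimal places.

Field N=13, P=15: +13·20° lon, +15·10° lat → SW at lon 80°, lat 60°.
Square 3, 8: +3·2° lon, +8·1° lat → SW at lon 86°, lat 68°.
Subsquare f=5, t=19: +5·0.0833333° lon, +19·0.0416667° lat → SW at lon 86.4167°, lat 68.7917°.
Cell spans 0.0833333° lon × 0.0416667° lat.
west 86.4167, east 86.5000.

86.4167, 86.5000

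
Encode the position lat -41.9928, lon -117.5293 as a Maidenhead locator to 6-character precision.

Shift to the Maidenhead origin (180°W, 90°S): lon 62.4707, lat 48.0072.
Field: lon ⌊62.4707/20⌋ = 3 → D; lat ⌊48.0072/10⌋ = 4 → E.
Square: lon ⌊2.4707/2⌋ = 1; lat ⌊8.0072/1⌋ = 8.
Subsquare: lon ⌊0.4707/0.0833333⌋ = 5 → f; lat ⌊0.0072/0.0416667⌋ = 0 → a.

DE18fa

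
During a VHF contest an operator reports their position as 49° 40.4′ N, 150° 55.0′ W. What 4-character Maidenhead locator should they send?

Offset from 180°W / 90°S: lon 29.08°, lat 139.67°.
Field: 29.08/20 → 1 → B, 139.67/10 → 13 → N; chars BN.
Square: 9.08/2 → 4, 9.67/1 → 9; chars 49.

BN49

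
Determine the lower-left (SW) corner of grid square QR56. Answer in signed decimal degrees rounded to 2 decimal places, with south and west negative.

86.00, 150.00

Field Q=16, R=17: +16·20° lon, +17·10° lat → SW at lon 140°, lat 80°.
Square 5, 6: +5·2° lon, +6·1° lat → SW at lon 150°, lat 86°.
latitude 86.00, longitude 150.00.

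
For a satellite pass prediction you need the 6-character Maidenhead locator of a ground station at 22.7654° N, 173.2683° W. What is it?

AL32is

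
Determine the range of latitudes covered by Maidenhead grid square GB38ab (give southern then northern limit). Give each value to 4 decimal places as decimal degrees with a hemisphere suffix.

71.9583° S, 71.9167° S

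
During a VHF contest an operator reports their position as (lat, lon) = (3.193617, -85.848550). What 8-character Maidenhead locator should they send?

Add 180° to longitude and 90° to latitude: 94.15145, 93.19362.
Field: 94.15145/20 → 4 → E, 93.19362/10 → 9 → J; chars EJ.
Square: 14.15145/2 → 7, 3.19362/1 → 3; chars 73.
Subsquare: 0.15145/0.0833333 → 1 → b, 0.19362/0.0416667 → 4 → e; chars be.
Extended square: 0.06812/0.00833333 → 8, 0.02695/0.00416667 → 6; chars 86.

EJ73be86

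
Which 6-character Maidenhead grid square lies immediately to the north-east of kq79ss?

Longitude subsquare s = 18; +1 → 19 = t.
Latitude subsquare s = 18; +1 → 19 = t.

KQ79tt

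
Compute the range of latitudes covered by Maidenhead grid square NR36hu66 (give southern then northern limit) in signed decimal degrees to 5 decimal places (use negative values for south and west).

86.85833, 86.86250

Field N=13, R=17: +13·20° lon, +17·10° lat → SW at lon 80°, lat 80°.
Square 3, 6: +3·2° lon, +6·1° lat → SW at lon 86°, lat 86°.
Subsquare h=7, u=20: +7·0.0833333° lon, +20·0.0416667° lat → SW at lon 86.5833°, lat 86.8333°.
Extended square 6, 6: +6·0.00833333° lon, +6·0.00416667° lat → SW at lon 86.6333°, lat 86.8583°.
Cell spans 0.00833333° lon × 0.00416667° lat.
south 86.85833, north 86.86250.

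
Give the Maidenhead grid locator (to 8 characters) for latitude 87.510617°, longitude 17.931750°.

JR87xm12

Shift to the Maidenhead origin (180°W, 90°S): lon 197.93175, lat 177.51062.
Field: 197.93175/20 → 9 → J, 177.51062/10 → 17 → R; chars JR.
Square: 17.93175/2 → 8, 7.51062/1 → 7; chars 87.
Subsquare: 1.93175/0.0833333 → 23 → x, 0.51062/0.0416667 → 12 → m; chars xm.
Extended square: 0.01508/0.00833333 → 1, 0.01062/0.00416667 → 2; chars 12.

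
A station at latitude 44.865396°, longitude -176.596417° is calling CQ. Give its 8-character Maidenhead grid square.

Offset from 180°W / 90°S: lon 3.40358°, lat 134.86540°.
Field (20°×10°, letters A–R): 3.40358/20 → 0 → A, 134.86540/10 → 13 → N; chars AN.
Square (2°×1°, digits 0–9): 3.40358/2 → 1, 4.86540/1 → 4; chars 14.
Subsquare (5′×2.5′, letters a–x): 1.40358/0.0833333 → 16 → q, 0.86540/0.0416667 → 20 → u; chars qu.
Extended square (30″×15″, digits 0–9): 0.07025/0.00833333 → 8, 0.03206/0.00416667 → 7; chars 87.

AN14qu87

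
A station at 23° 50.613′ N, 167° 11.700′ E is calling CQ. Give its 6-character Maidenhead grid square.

RL33ou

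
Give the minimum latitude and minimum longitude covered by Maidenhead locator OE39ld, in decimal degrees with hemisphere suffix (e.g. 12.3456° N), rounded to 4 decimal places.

Field O=14, E=4: +14·20° lon, +4·10° lat → SW at lon 100°, lat -50°.
Square 3, 9: +3·2° lon, +9·1° lat → SW at lon 106°, lat -41°.
Subsquare l=11, d=3: +11·0.0833333° lon, +3·0.0416667° lat → SW at lon 106.917°, lat -40.875°.
latitude 40.8750° S, longitude 106.9167° E.

40.8750° S, 106.9167° E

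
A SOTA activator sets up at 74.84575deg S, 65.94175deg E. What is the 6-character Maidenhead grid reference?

MB25xd

Offset from 180°W / 90°S: lon 245.9418°, lat 15.1543°.
Field (20°×10°, letters A–R): lon ⌊245.9418/20⌋ = 12 → M; lat ⌊15.1543/10⌋ = 1 → B.
Square (2°×1°, digits 0–9): lon ⌊5.9418/2⌋ = 2; lat ⌊5.1543/1⌋ = 5.
Subsquare (5′×2.5′, letters a–x): lon ⌊1.9418/0.0833333⌋ = 23 → x; lat ⌊0.1543/0.0416667⌋ = 3 → d.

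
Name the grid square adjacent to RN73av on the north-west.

RN63xw

Longitude subsquare a = 0; −1 → -1, wraps to 23 = x, carry into square.
Longitude square 7; −1 → 6.
Latitude subsquare v = 21; +1 → 22 = w.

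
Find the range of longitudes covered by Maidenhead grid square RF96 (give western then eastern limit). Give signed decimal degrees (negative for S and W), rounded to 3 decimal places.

Field R=17, F=5: +17·20° lon, +5·10° lat → SW at lon 160°, lat -40°.
Square 9, 6: +9·2° lon, +6·1° lat → SW at lon 178°, lat -34°.
Cell spans 2° lon × 1° lat.
west 178.000, east 180.000.

178.000, 180.000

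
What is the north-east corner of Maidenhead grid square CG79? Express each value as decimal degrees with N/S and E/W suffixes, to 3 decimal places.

Field C=2, G=6: +2·20° lon, +6·10° lat → SW at lon -140°, lat -30°.
Square 7, 9: +7·2° lon, +9·1° lat → SW at lon -126°, lat -21°.
Cell spans 2° lon × 1° lat. NE corner is SW corner plus one full cell.
latitude 20.000° S, longitude 124.000° W.

20.000° S, 124.000° W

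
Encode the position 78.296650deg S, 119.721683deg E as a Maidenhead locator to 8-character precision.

OB91uq68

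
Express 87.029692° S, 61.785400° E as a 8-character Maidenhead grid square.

MA02vx42

Offset from 180°W / 90°S: lon 241.78540°, lat 2.97031°.
Field (20°×10°, letters A–R): 241.78540/20 → 12 → M, 2.97031/10 → 0 → A; chars MA.
Square (2°×1°, digits 0–9): 1.78540/2 → 0, 2.97031/1 → 2; chars 02.
Subsquare (5′×2.5′, letters a–x): 1.78540/0.0833333 → 21 → v, 0.97031/0.0416667 → 23 → x; chars vx.
Extended square (30″×15″, digits 0–9): 0.03540/0.00833333 → 4, 0.01197/0.00416667 → 2; chars 42.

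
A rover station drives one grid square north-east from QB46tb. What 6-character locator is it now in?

QB46uc

Longitude subsquare t = 19; +1 → 20 = u.
Latitude subsquare b = 1; +1 → 2 = c.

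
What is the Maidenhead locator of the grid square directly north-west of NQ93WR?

NQ93vs

Longitude subsquare w = 22; −1 → 21 = v.
Latitude subsquare r = 17; +1 → 18 = s.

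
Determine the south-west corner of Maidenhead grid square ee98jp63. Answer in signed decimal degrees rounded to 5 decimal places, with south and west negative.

-41.36250, -81.20000

Field E=4, E=4: +4·20° lon, +4·10° lat → SW at lon -100°, lat -50°.
Square 9, 8: +9·2° lon, +8·1° lat → SW at lon -82°, lat -42°.
Subsquare j=9, p=15: +9·0.0833333° lon, +15·0.0416667° lat → SW at lon -81.25°, lat -41.375°.
Extended square 6, 3: +6·0.00833333° lon, +3·0.00416667° lat → SW at lon -81.2°, lat -41.3625°.
latitude -41.36250, longitude -81.20000.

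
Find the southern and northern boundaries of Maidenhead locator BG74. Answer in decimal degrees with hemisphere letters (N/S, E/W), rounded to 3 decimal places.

26.000° S, 25.000° S

Field B=1, G=6: +1·20° lon, +6·10° lat → SW at lon -160°, lat -30°.
Square 7, 4: +7·2° lon, +4·1° lat → SW at lon -146°, lat -26°.
Cell spans 2° lon × 1° lat.
south 26.000° S, north 25.000° S.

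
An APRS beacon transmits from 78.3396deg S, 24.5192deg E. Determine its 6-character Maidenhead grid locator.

Shift to the Maidenhead origin (180°W, 90°S): lon 204.5192, lat 11.6604.
Field: 204.5192/20 → 10 → K, 11.6604/10 → 1 → B; chars KB.
Square: 4.5192/2 → 2, 1.6604/1 → 1; chars 21.
Subsquare: 0.5192/0.0833333 → 6 → g, 0.6604/0.0416667 → 15 → p; chars gp.

KB21gp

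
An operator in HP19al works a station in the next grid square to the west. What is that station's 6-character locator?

Longitude subsquare a = 0; −1 → -1, wraps to 23 = x, carry into square.
Longitude square 1; −1 → 0.
The latitude characters are unchanged.

HP09xl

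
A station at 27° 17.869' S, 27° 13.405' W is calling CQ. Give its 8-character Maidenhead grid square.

HG62jq38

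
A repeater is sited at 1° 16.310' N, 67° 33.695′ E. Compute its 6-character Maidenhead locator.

MJ31sg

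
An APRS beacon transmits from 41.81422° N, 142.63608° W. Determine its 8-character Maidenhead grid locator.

BN81qt35

Offset from 180°W / 90°S: lon 37.36392°, lat 131.81422°.
Field: 37.36392/20 → 1 → B, 131.81422/10 → 13 → N; chars BN.
Square: 17.36392/2 → 8, 1.81422/1 → 1; chars 81.
Subsquare: 1.36392/0.0833333 → 16 → q, 0.81422/0.0416667 → 19 → t; chars qt.
Extended square: 0.03059/0.00833333 → 3, 0.02255/0.00416667 → 5; chars 35.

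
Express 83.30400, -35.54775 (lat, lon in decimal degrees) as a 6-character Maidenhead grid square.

HR23fh

Offset from 180°W / 90°S: lon 144.4522°, lat 173.3040°.
Field (20°×10°, letters A–R): lon ⌊144.4522/20⌋ = 7 → H; lat ⌊173.3040/10⌋ = 17 → R.
Square (2°×1°, digits 0–9): lon ⌊4.4522/2⌋ = 2; lat ⌊3.3040/1⌋ = 3.
Subsquare (5′×2.5′, letters a–x): lon ⌊0.4522/0.0833333⌋ = 5 → f; lat ⌊0.3040/0.0416667⌋ = 7 → h.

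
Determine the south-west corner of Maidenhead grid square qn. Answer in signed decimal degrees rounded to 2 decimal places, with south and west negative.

Field Q=16, N=13: +16·20° lon, +13·10° lat → SW at lon 140°, lat 40°.
latitude 40.00, longitude 140.00.

40.00, 140.00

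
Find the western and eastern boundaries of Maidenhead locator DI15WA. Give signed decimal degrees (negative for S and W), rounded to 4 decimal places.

Field D=3, I=8: +3·20° lon, +8·10° lat → SW at lon -120°, lat -10°.
Square 1, 5: +1·2° lon, +5·1° lat → SW at lon -118°, lat -5°.
Subsquare w=22, a=0: +22·0.0833333° lon, +0·0.0416667° lat → SW at lon -116.167°, lat -5°.
Cell spans 0.0833333° lon × 0.0416667° lat.
west -116.1667, east -116.0833.

-116.1667, -116.0833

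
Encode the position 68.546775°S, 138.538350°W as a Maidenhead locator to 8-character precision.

Add 180° to longitude and 90° to latitude: 41.46165, 21.45323.
Field: lon ⌊41.46165/20⌋ = 2 → C; lat ⌊21.45323/10⌋ = 2 → C.
Square: lon ⌊1.46165/2⌋ = 0; lat ⌊1.45323/1⌋ = 1.
Subsquare: lon ⌊1.46165/0.0833333⌋ = 17 → r; lat ⌊0.45323/0.0416667⌋ = 10 → k.
Extended square: lon ⌊0.04498/0.00833333⌋ = 5; lat ⌊0.03656/0.00416667⌋ = 8.

CC01rk58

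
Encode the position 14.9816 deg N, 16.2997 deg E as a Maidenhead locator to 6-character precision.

JK84dx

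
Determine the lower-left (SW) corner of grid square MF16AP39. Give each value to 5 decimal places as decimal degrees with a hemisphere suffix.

Field M=12, F=5: +12·20° lon, +5·10° lat → SW at lon 60°, lat -40°.
Square 1, 6: +1·2° lon, +6·1° lat → SW at lon 62°, lat -34°.
Subsquare a=0, p=15: +0·0.0833333° lon, +15·0.0416667° lat → SW at lon 62°, lat -33.375°.
Extended square 3, 9: +3·0.00833333° lon, +9·0.00416667° lat → SW at lon 62.025°, lat -33.3375°.
latitude 33.33750° S, longitude 62.02500° E.

33.33750° S, 62.02500° E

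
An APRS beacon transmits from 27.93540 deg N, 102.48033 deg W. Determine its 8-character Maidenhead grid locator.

Shift to the Maidenhead origin (180°W, 90°S): lon 77.51967, lat 117.93540.
Field: lon ⌊77.51967/20⌋ = 3 → D; lat ⌊117.93540/10⌋ = 11 → L.
Square: lon ⌊17.51967/2⌋ = 8; lat ⌊7.93540/1⌋ = 7.
Subsquare: lon ⌊1.51967/0.0833333⌋ = 18 → s; lat ⌊0.93540/0.0416667⌋ = 22 → w.
Extended square: lon ⌊0.01967/0.00833333⌋ = 2; lat ⌊0.01873/0.00416667⌋ = 4.

DL87sw24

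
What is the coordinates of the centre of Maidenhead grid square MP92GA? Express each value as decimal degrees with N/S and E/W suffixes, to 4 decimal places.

62.0208° N, 78.5417° E

Field M=12, P=15: +12·20° lon, +15·10° lat → SW at lon 60°, lat 60°.
Square 9, 2: +9·2° lon, +2·1° lat → SW at lon 78°, lat 62°.
Subsquare g=6, a=0: +6·0.0833333° lon, +0·0.0416667° lat → SW at lon 78.5°, lat 62°.
Cell spans 0.0833333° lon × 0.0416667° lat. Centre is SW corner plus half of each.
latitude 62.0208° N, longitude 78.5417° E.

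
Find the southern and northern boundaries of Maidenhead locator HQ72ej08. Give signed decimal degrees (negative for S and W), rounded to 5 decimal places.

72.40833, 72.41250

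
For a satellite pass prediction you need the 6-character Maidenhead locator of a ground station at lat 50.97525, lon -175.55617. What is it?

AO20fx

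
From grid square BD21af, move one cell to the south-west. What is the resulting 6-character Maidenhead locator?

BD11xe

Longitude subsquare a = 0; −1 → -1, wraps to 23 = x, carry into square.
Longitude square 2; −1 → 1.
Latitude subsquare f = 5; −1 → 4 = e.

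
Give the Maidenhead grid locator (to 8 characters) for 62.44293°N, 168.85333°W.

AP52nk76

Shift to the Maidenhead origin (180°W, 90°S): lon 11.14667, lat 152.44293.
Field (20°×10°, letters A–R): 11.14667/20 → 0 → A, 152.44293/10 → 15 → P; chars AP.
Square (2°×1°, digits 0–9): 11.14667/2 → 5, 2.44293/1 → 2; chars 52.
Subsquare (5′×2.5′, letters a–x): 1.14667/0.0833333 → 13 → n, 0.44293/0.0416667 → 10 → k; chars nk.
Extended square (30″×15″, digits 0–9): 0.06334/0.00833333 → 7, 0.02626/0.00416667 → 6; chars 76.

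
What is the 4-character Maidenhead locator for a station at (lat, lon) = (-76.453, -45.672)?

Add 180° to longitude and 90° to latitude: 134.33, 13.55.
Field: 134.33/20 → 6 → G, 13.55/10 → 1 → B; chars GB.
Square: 14.33/2 → 7, 3.55/1 → 3; chars 73.

GB73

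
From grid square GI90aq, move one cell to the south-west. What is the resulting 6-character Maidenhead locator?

Longitude subsquare a = 0; −1 → -1, wraps to 23 = x, carry into square.
Longitude square 9; −1 → 8.
Latitude subsquare q = 16; −1 → 15 = p.

GI80xp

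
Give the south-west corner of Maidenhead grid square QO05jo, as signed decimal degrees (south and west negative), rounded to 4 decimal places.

55.5833, 140.7500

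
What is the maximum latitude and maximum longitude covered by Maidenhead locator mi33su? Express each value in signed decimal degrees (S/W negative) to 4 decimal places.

-6.1250, 67.5833

Field M=12, I=8: +12·20° lon, +8·10° lat → SW at lon 60°, lat -10°.
Square 3, 3: +3·2° lon, +3·1° lat → SW at lon 66°, lat -7°.
Subsquare s=18, u=20: +18·0.0833333° lon, +20·0.0416667° lat → SW at lon 67.5°, lat -6.16667°.
Cell spans 0.0833333° lon × 0.0416667° lat. NE corner is SW corner plus one full cell.
latitude -6.1250, longitude 67.5833.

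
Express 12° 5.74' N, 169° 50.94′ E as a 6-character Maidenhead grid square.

RK42wc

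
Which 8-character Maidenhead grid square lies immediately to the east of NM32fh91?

NM32gh01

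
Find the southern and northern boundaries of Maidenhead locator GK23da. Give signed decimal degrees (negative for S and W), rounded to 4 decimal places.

Field G=6, K=10: +6·20° lon, +10·10° lat → SW at lon -60°, lat 10°.
Square 2, 3: +2·2° lon, +3·1° lat → SW at lon -56°, lat 13°.
Subsquare d=3, a=0: +3·0.0833333° lon, +0·0.0416667° lat → SW at lon -55.75°, lat 13°.
Cell spans 0.0833333° lon × 0.0416667° lat.
south 13.0000, north 13.0417.

13.0000, 13.0417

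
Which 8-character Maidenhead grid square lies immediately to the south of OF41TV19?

OF41tv18

Latitude extended square 9; −1 → 8.
The longitude characters are unchanged.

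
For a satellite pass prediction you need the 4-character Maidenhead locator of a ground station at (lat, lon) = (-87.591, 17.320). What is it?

JA82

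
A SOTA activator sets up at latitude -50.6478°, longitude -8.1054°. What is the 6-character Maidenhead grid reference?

ID59wi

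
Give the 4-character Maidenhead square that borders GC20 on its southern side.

GB29

Latitude square 0; −1 → -1, wraps to 9, carry into field.
Latitude field C = 2; −1 → 1 = B.
The longitude characters are unchanged.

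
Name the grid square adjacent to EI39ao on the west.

Longitude subsquare a = 0; −1 → -1, wraps to 23 = x, carry into square.
Longitude square 3; −1 → 2.
The latitude characters are unchanged.

EI29xo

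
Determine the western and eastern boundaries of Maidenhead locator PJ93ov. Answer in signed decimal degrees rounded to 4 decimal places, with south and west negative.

139.1667, 139.2500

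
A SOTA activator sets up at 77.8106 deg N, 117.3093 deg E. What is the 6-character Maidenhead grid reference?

OQ87pt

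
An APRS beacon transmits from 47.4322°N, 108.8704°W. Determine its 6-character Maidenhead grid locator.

DN57nk

Offset from 180°W / 90°S: lon 71.1296°, lat 137.4322°.
Field: 71.1296/20 → 3 → D, 137.4322/10 → 13 → N; chars DN.
Square: 11.1296/2 → 5, 7.4322/1 → 7; chars 57.
Subsquare: 1.1296/0.0833333 → 13 → n, 0.4322/0.0416667 → 10 → k; chars nk.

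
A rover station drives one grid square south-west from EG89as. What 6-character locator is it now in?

EG79xr

Longitude subsquare a = 0; −1 → -1, wraps to 23 = x, carry into square.
Longitude square 8; −1 → 7.
Latitude subsquare s = 18; −1 → 17 = r.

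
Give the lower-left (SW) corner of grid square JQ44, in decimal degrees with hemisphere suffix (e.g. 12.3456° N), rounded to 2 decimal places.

Field J=9, Q=16: +9·20° lon, +16·10° lat → SW at lon 0°, lat 70°.
Square 4, 4: +4·2° lon, +4·1° lat → SW at lon 8°, lat 74°.
latitude 74.00° N, longitude 8.00° E.

74.00° N, 8.00° E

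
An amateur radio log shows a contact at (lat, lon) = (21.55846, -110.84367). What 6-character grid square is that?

Shift to the Maidenhead origin (180°W, 90°S): lon 69.1563, lat 111.5585.
Field: lon ⌊69.1563/20⌋ = 3 → D; lat ⌊111.5585/10⌋ = 11 → L.
Square: lon ⌊9.1563/2⌋ = 4; lat ⌊1.5585/1⌋ = 1.
Subsquare: lon ⌊1.1563/0.0833333⌋ = 13 → n; lat ⌊0.5585/0.0416667⌋ = 13 → n.

DL41nn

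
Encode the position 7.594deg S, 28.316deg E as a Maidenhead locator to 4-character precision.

KI42

Offset from 180°W / 90°S: lon 208.32°, lat 82.41°.
Field: 208.32/20 → 10 → K, 82.41/10 → 8 → I; chars KI.
Square: 8.32/2 → 4, 2.41/1 → 2; chars 42.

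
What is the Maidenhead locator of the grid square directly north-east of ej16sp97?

Longitude extended square 9; +1 → 10, wraps to 0, carry into subsquare.
Longitude subsquare s = 18; +1 → 19 = t.
Latitude extended square 7; +1 → 8.

EJ16tp08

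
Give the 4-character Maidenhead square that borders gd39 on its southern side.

Latitude square 9; −1 → 8.
The longitude characters are unchanged.

GD38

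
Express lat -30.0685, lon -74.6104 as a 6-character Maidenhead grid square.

FF29qw

Shift to the Maidenhead origin (180°W, 90°S): lon 105.3896, lat 59.9315.
Field: 105.3896/20 → 5 → F, 59.9315/10 → 5 → F; chars FF.
Square: 5.3896/2 → 2, 9.9315/1 → 9; chars 29.
Subsquare: 1.3896/0.0833333 → 16 → q, 0.9315/0.0416667 → 22 → w; chars qw.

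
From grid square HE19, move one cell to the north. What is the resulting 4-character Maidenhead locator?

Latitude square 9; +1 → 10, wraps to 0, carry into field.
Latitude field E = 4; +1 → 5 = F.
The longitude characters are unchanged.

HF10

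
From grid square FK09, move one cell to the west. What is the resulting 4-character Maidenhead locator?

Longitude square 0; −1 → -1, wraps to 9, carry into field.
Longitude field F = 5; −1 → 4 = E.
The latitude characters are unchanged.

EK99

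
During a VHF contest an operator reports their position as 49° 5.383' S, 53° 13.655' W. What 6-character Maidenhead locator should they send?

GE30jv

Shift to the Maidenhead origin (180°W, 90°S): lon 126.7724, lat 40.9103.
Field: lon ⌊126.7724/20⌋ = 6 → G; lat ⌊40.9103/10⌋ = 4 → E.
Square: lon ⌊6.7724/2⌋ = 3; lat ⌊0.9103/1⌋ = 0.
Subsquare: lon ⌊0.7724/0.0833333⌋ = 9 → j; lat ⌊0.9103/0.0416667⌋ = 21 → v.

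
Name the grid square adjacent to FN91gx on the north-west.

FN92fa

Longitude subsquare g = 6; −1 → 5 = f.
Latitude subsquare x = 23; +1 → 24, wraps to 0 = a, carry into square.
Latitude square 1; +1 → 2.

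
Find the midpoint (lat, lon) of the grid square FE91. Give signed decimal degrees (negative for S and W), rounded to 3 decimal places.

-48.500, -61.000

Field F=5, E=4: +5·20° lon, +4·10° lat → SW at lon -80°, lat -50°.
Square 9, 1: +9·2° lon, +1·1° lat → SW at lon -62°, lat -49°.
Cell spans 2° lon × 1° lat. Centre is SW corner plus half of each.
latitude -48.500, longitude -61.000.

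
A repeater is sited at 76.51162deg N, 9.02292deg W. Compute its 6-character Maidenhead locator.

IQ56lm

Add 180° to longitude and 90° to latitude: 170.9771, 166.5116.
Field (20°×10°, letters A–R): lon ⌊170.9771/20⌋ = 8 → I; lat ⌊166.5116/10⌋ = 16 → Q.
Square (2°×1°, digits 0–9): lon ⌊10.9771/2⌋ = 5; lat ⌊6.5116/1⌋ = 6.
Subsquare (5′×2.5′, letters a–x): lon ⌊0.9771/0.0833333⌋ = 11 → l; lat ⌊0.5116/0.0416667⌋ = 12 → m.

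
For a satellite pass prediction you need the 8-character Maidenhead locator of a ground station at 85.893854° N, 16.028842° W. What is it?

IR15xv64

Offset from 180°W / 90°S: lon 163.97116°, lat 175.89385°.
Field: 163.97116/20 → 8 → I, 175.89385/10 → 17 → R; chars IR.
Square: 3.97116/2 → 1, 5.89385/1 → 5; chars 15.
Subsquare: 1.97116/0.0833333 → 23 → x, 0.89385/0.0416667 → 21 → v; chars xv.
Extended square: 0.05449/0.00833333 → 6, 0.01885/0.00416667 → 4; chars 64.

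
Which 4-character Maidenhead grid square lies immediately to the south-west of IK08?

HK97

Longitude square 0; −1 → -1, wraps to 9, carry into field.
Longitude field I = 8; −1 → 7 = H.
Latitude square 8; −1 → 7.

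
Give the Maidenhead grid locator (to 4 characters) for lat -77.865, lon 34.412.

Offset from 180°W / 90°S: lon 214.41°, lat 12.14°.
Field (20°×10°, letters A–R): lon ⌊214.41/20⌋ = 10 → K; lat ⌊12.14/10⌋ = 1 → B.
Square (2°×1°, digits 0–9): lon ⌊14.41/2⌋ = 7; lat ⌊2.14/1⌋ = 2.

KB72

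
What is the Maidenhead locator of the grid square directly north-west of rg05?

QG96

Longitude square 0; −1 → -1, wraps to 9, carry into field.
Longitude field R = 17; −1 → 16 = Q.
Latitude square 5; +1 → 6.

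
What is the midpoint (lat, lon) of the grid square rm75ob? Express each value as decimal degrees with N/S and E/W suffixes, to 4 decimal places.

Field R=17, M=12: +17·20° lon, +12·10° lat → SW at lon 160°, lat 30°.
Square 7, 5: +7·2° lon, +5·1° lat → SW at lon 174°, lat 35°.
Subsquare o=14, b=1: +14·0.0833333° lon, +1·0.0416667° lat → SW at lon 175.167°, lat 35.0417°.
Cell spans 0.0833333° lon × 0.0416667° lat. Centre is SW corner plus half of each.
latitude 35.0625° N, longitude 175.2083° E.

35.0625° N, 175.2083° E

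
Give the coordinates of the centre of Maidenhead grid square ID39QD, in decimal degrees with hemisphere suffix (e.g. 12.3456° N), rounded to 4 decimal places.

50.8542° S, 12.6250° W

Field I=8, D=3: +8·20° lon, +3·10° lat → SW at lon -20°, lat -60°.
Square 3, 9: +3·2° lon, +9·1° lat → SW at lon -14°, lat -51°.
Subsquare q=16, d=3: +16·0.0833333° lon, +3·0.0416667° lat → SW at lon -12.6667°, lat -50.875°.
Cell spans 0.0833333° lon × 0.0416667° lat. Centre is SW corner plus half of each.
latitude 50.8542° S, longitude 12.6250° W.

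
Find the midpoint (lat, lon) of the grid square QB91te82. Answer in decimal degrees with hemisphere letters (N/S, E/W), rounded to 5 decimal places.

Field Q=16, B=1: +16·20° lon, +1·10° lat → SW at lon 140°, lat -80°.
Square 9, 1: +9·2° lon, +1·1° lat → SW at lon 158°, lat -79°.
Subsquare t=19, e=4: +19·0.0833333° lon, +4·0.0416667° lat → SW at lon 159.583°, lat -78.8333°.
Extended square 8, 2: +8·0.00833333° lon, +2·0.00416667° lat → SW at lon 159.65°, lat -78.825°.
Cell spans 0.00833333° lon × 0.00416667° lat. Centre is SW corner plus half of each.
latitude 78.82292° S, longitude 159.65417° E.

78.82292° S, 159.65417° E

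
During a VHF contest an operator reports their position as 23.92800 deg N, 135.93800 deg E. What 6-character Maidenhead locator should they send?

Offset from 180°W / 90°S: lon 315.9380°, lat 113.9280°.
Field: 315.9380/20 → 15 → P, 113.9280/10 → 11 → L; chars PL.
Square: 15.9380/2 → 7, 3.9280/1 → 3; chars 73.
Subsquare: 1.9380/0.0833333 → 23 → x, 0.9280/0.0416667 → 22 → w; chars xw.

PL73xw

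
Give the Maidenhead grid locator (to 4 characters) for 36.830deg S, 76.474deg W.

FF13

Offset from 180°W / 90°S: lon 103.53°, lat 53.17°.
Field: lon ⌊103.53/20⌋ = 5 → F; lat ⌊53.17/10⌋ = 5 → F.
Square: lon ⌊3.53/2⌋ = 1; lat ⌊3.17/1⌋ = 3.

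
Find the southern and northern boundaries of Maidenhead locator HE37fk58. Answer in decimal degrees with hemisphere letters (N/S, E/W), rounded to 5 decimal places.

Field H=7, E=4: +7·20° lon, +4·10° lat → SW at lon -40°, lat -50°.
Square 3, 7: +3·2° lon, +7·1° lat → SW at lon -34°, lat -43°.
Subsquare f=5, k=10: +5·0.0833333° lon, +10·0.0416667° lat → SW at lon -33.5833°, lat -42.5833°.
Extended square 5, 8: +5·0.00833333° lon, +8·0.00416667° lat → SW at lon -33.5417°, lat -42.55°.
Cell spans 0.00833333° lon × 0.00416667° lat.
south 42.55000° S, north 42.54583° S.

42.55000° S, 42.54583° S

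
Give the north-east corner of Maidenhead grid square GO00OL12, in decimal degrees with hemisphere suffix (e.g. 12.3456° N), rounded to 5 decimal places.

Field G=6, O=14: +6·20° lon, +14·10° lat → SW at lon -60°, lat 50°.
Square 0, 0: +0·2° lon, +0·1° lat → SW at lon -60°, lat 50°.
Subsquare o=14, l=11: +14·0.0833333° lon, +11·0.0416667° lat → SW at lon -58.8333°, lat 50.4583°.
Extended square 1, 2: +1·0.00833333° lon, +2·0.00416667° lat → SW at lon -58.825°, lat 50.4667°.
Cell spans 0.00833333° lon × 0.00416667° lat. NE corner is SW corner plus one full cell.
latitude 50.47083° N, longitude 58.81667° W.

50.47083° N, 58.81667° W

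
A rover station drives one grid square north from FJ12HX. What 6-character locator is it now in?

FJ13ha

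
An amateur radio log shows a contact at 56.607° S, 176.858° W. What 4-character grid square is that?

AD13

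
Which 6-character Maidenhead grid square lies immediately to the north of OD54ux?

OD55ua

Latitude subsquare x = 23; +1 → 24, wraps to 0 = a, carry into square.
Latitude square 4; +1 → 5.
The longitude characters are unchanged.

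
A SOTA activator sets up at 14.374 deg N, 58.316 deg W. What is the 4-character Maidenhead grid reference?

Offset from 180°W / 90°S: lon 121.68°, lat 104.37°.
Field (20°×10°, letters A–R): lon ⌊121.68/20⌋ = 6 → G; lat ⌊104.37/10⌋ = 10 → K.
Square (2°×1°, digits 0–9): lon ⌊1.68/2⌋ = 0; lat ⌊4.37/1⌋ = 4.

GK04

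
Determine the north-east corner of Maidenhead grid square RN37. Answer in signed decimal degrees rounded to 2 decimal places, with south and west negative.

Field R=17, N=13: +17·20° lon, +13·10° lat → SW at lon 160°, lat 40°.
Square 3, 7: +3·2° lon, +7·1° lat → SW at lon 166°, lat 47°.
Cell spans 2° lon × 1° lat. NE corner is SW corner plus one full cell.
latitude 48.00, longitude 168.00.

48.00, 168.00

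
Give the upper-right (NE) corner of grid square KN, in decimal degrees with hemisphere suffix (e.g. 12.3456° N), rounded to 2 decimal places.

50.00° N, 40.00° E

Field K=10, N=13: +10·20° lon, +13·10° lat → SW at lon 20°, lat 40°.
Cell spans 20° lon × 10° lat. NE corner is SW corner plus one full cell.
latitude 50.00° N, longitude 40.00° E.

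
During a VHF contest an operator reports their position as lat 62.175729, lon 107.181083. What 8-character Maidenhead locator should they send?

OP32oe12

Add 180° to longitude and 90° to latitude: 287.18108, 152.17573.
Field: 287.18108/20 → 14 → O, 152.17573/10 → 15 → P; chars OP.
Square: 7.18108/2 → 3, 2.17573/1 → 2; chars 32.
Subsquare: 1.18108/0.0833333 → 14 → o, 0.17573/0.0416667 → 4 → e; chars oe.
Extended square: 0.01442/0.00833333 → 1, 0.00906/0.00416667 → 2; chars 12.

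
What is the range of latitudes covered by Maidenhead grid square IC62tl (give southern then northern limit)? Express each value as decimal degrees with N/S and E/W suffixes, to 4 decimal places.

Field I=8, C=2: +8·20° lon, +2·10° lat → SW at lon -20°, lat -70°.
Square 6, 2: +6·2° lon, +2·1° lat → SW at lon -8°, lat -68°.
Subsquare t=19, l=11: +19·0.0833333° lon, +11·0.0416667° lat → SW at lon -6.41667°, lat -67.5417°.
Cell spans 0.0833333° lon × 0.0416667° lat.
south 67.5417° S, north 67.5000° S.

67.5417° S, 67.5000° S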